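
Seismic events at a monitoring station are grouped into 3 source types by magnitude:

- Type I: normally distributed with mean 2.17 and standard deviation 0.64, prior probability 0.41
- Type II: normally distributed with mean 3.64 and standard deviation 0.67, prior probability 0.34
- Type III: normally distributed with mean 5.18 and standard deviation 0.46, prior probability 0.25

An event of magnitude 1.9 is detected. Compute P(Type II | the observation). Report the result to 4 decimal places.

Posterior ∝ prior × likelihood, so P(k | x) ∝ π_k f_k(x); normalise over all components.
Evaluate each component's likelihood at the observed value:
  L_I = (1/(0.64·√(2π)))·exp(−(1.9−2.17)²/(2·0.64²)) = 0.623347·exp(-0.08899) = 0.570273
  L_II = (1/(0.67·√(2π)))·exp(−(1.9−3.64)²/(2·0.67²)) = 0.595436·exp(-3.37224) = 0.020431
  L_III = (1/(0.46·√(2π)))·exp(−(1.9−5.18)²/(2·0.46²)) = 0.867266·exp(-25.42155) = 7.90157e-12
Weight by the priors:
  π_I·L_I = 0.41 × 0.570273 = 0.233812
  π_II·L_II = 0.34 × 0.020431 = 0.00694652
  π_III·L_III = 0.25 × 7.90157e-12 = 1.97539e-12
Marginal: 0.233812 + 0.00694652 + 1.97539e-12 = 0.240758
So the posterior for Type II is 0.00694652 / 0.240758 ≈ 0.0289.

0.0289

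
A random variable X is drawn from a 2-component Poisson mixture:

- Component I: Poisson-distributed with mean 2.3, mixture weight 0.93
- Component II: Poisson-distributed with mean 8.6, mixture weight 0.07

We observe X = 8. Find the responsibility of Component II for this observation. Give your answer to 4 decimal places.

0.8408

Posterior ∝ prior × likelihood, so P(k | x) ∝ π_k f_k(x); normalise over all components.
Component likelihoods at x = 8:
  L_I = 0.00194726
  L_II = 0.136626
Multiply by the mixture weights:
  π_I·L_I = 0.93 × 0.00194726 = 0.00181096
  π_II·L_II = 0.07 × 0.136626 = 0.00956385
Evidence: 0.00181096 + 0.00956385 = 0.0113748
P(Component II | data) ≈ 0.8408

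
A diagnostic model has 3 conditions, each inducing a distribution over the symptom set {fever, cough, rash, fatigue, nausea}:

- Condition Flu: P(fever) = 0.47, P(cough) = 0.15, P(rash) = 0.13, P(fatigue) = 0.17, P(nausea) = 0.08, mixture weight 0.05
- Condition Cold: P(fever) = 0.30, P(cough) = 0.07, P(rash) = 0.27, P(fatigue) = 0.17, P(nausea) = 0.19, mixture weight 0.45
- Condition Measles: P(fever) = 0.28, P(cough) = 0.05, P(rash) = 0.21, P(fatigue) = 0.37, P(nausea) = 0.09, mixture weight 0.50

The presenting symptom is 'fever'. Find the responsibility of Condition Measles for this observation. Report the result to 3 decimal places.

By Bayes' theorem, P(k | x) = w_k f_k(x) / Σ_j w_j f_j(x).
Categorical probabilities:
  f_Flu = 0.47
  f_Cold = 0.3
  f_Measles = 0.28
Prior × likelihood for each component:
  w_Flu·f_Flu = 0.05 × 0.47 = 0.0235
  w_Cold·f_Cold = 0.45 × 0.3 = 0.135
  w_Measles·f_Measles = 0.50 × 0.28 = 0.14
Normaliser: 0.0235 + 0.135 + 0.14 = 0.2985
P(Condition Measles | data) = 0.14 / 0.2985 ≈ 0.469

0.469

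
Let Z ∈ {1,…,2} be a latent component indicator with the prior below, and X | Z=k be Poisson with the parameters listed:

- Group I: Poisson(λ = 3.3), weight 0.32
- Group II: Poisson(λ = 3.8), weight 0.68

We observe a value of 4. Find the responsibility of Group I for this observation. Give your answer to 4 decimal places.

0.3062

Apply Bayes' rule: the posterior for each component is proportional to its prior times its likelihood at x.
Poisson probabilities:
  L_I = e^(−3.3)·3.3^4/4! = 0.182252
  L_II = e^(−3.8)·3.8^4/4! = 0.194359
Weight by the priors:
  w_I·L_I = 0.32 × 0.182252 = 0.0583207
  w_II·L_II = 0.68 × 0.194359 = 0.132164
Sum: 0.0583207 + 0.132164 = 0.190485
So the posterior for Group I is 0.0583207 / 0.190485 ≈ 0.3062.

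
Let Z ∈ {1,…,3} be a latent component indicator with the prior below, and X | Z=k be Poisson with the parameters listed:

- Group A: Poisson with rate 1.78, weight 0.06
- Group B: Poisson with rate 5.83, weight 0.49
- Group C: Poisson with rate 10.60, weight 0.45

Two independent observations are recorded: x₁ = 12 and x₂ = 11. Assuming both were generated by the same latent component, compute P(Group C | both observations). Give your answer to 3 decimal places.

0.984

By Bayes' theorem, P(k | x) = P(Z=k) f_k(x) / Σ_j P(Z=j) f_j(x).
Since both observations come from the same component, the likelihood for component k is f_k(x₁)·f_k(x₂).
  p_A = [3.56171e-07] × [2.40115e-06] = 8.55222e-13
  p_B = [0.0094569] × [0.0194653] = 0.000184082
  p_C = [0.104668] × [0.118492] = 0.0124022
Unnormalised posteriors:
  P(Z=A)·p_A = 0.06 × 8.55222e-13 = 5.13133e-14
  P(Z=B)·p_B = 0.49 × 0.000184082 = 9.02e-05
  P(Z=C)·p_C = 0.45 × 0.0124022 = 0.005581
Normaliser: 5.13133e-14 + 9.02e-05 + 0.005581 = 0.0056712
P(Group C | x₁, x₂) = 0.005581 / 0.0056712 ≈ 0.984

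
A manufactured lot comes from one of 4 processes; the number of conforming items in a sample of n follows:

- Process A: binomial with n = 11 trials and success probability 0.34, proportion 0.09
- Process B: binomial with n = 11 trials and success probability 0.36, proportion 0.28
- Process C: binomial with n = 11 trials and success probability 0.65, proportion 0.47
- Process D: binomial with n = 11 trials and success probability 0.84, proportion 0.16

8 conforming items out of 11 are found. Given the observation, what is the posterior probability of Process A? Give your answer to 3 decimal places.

The responsibility of component k is P(Z=k) f_k(x) divided by Σ_j P(Z=j) f_j(x).
Evaluate each component's likelihood at the observed value:
  L_A = 0.00847124
  L_B = 0.0122024
  L_C = 0.225421
  L_D = 0.167524
Multiply by the mixture weights:
  P(Z=A)·L_A = 0.09 × 0.00847124 = 0.000762412
  P(Z=B)·L_B = 0.28 × 0.0122024 = 0.00341666
  P(Z=C)·L_C = 0.47 × 0.225421 = 0.105948
  P(Z=D)·L_D = 0.16 × 0.167524 = 0.0268039
Denominator: 0.000762412 + 0.00341666 + 0.105948 + 0.0268039 = 0.136931
P(Process A | 8 conforming items out of 11) = 0.000762412 / 0.136931 ≈ 0.006

0.006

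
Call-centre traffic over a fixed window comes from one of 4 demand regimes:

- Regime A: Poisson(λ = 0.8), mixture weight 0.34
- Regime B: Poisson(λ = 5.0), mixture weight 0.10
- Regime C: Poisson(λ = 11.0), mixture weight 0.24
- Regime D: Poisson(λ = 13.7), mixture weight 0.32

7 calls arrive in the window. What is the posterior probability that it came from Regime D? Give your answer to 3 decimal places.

0.199

By Bayes' theorem, P(k | x) = π_k f_k(x) / Σ_j π_j f_j(x).
Evaluate each component's likelihood at the observed value:
  L_A = e^(−0.8)·0.8^7/7! = 1.86966e-05
  L_B = e^(−5.0)·5.0^7/7! = 0.104445
  L_C = e^(−11.0)·11.0^7/7! = 0.0645772
  L_D = e^(−13.7)·13.7^7/7! = 0.0201734
Unnormalised posteriors:
  π_A·L_A = 0.34 × 1.86966e-05 = 6.35686e-06
  π_B·L_B = 0.10 × 0.104445 = 0.0104445
  π_C·L_C = 0.24 × 0.0645772 = 0.0154985
  π_D·L_D = 0.32 × 0.0201734 = 0.00645549
Normaliser: 6.35686e-06 + 0.0104445 + 0.0154985 + 0.00645549 = 0.0324048
P(Regime D | data) = 0.00645549 / 0.0324048 ≈ 0.199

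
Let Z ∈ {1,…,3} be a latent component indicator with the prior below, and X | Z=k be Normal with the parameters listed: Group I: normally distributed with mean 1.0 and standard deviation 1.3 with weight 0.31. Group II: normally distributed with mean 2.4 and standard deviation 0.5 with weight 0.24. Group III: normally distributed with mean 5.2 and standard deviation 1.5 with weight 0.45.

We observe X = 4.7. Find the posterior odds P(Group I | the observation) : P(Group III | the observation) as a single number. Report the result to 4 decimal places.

0.0146

Posterior odds = (w_i f_i(x)) / (w_j f_j(x)); the normalising sum cancels.
Normal densities:
  f_I = 0.00534497
  f_II = 2.02817e-05
  f_III = 0.251589
Posterior odds = (w_I·f_I) / (w_III·f_III) = (0.31·0.00534497) / (0.45·0.251589) = 0.00165694 / 0.113215 ≈ 0.0146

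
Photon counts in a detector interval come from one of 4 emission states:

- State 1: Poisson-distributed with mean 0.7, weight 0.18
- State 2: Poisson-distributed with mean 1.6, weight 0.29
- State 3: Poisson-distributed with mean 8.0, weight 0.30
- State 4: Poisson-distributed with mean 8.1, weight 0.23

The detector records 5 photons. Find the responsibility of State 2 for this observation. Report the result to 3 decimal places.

Posterior ∝ prior × likelihood, so P(k | x) ∝ P(Z=k) f_k(x); normalise over all components.
Component likelihoods at x = 5 photons:
  f_1 = 0.000695509
  f_2 = 0.017642
  f_3 = 0.0916037
  f_4 = 0.088198
Weight by the priors:
  P(Z=1)·f_1 = 0.18 × 0.000695509 = 0.000125192
  P(Z=2)·f_2 = 0.29 × 0.017642 = 0.00511618
  P(Z=3)·f_3 = 0.30 × 0.0916037 = 0.0274811
  P(Z=4)·f_4 = 0.23 × 0.088198 = 0.0202855
Denominator: 0.000125192 + 0.00511618 + 0.0274811 + 0.0202855 = 0.053008
P(State 2 | 5 photons) = 0.00511618 / 0.053008 ≈ 0.097

0.097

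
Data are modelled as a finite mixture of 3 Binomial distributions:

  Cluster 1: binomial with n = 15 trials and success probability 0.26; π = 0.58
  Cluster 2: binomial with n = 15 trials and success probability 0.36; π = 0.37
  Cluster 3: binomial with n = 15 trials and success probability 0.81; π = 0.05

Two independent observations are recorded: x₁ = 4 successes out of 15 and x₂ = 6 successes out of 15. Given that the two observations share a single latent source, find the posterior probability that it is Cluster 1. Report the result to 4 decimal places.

0.5247

Posterior ∝ prior × likelihood, so P(k | x) ∝ π_k f_k(x); normalise over all components.
Since both observations come from the same component, the likelihood for component k is f_k(x₁)·f_k(x₂).
  p_1 = [C(15,4)·0.26^4·0.74^11 = 1365·0.00456976·0.0364375 = 0.227287] × [0.10288] = 0.0233832
  p_2 = [C(15,4)·0.36^4·0.64^11 = 1365·0.0167962·0.0073787 = 0.16917] × [0.196263] = 0.0332018
  p_3 = [C(15,4)·0.81^4·0.19^11 = 1365·0.430467·1.1649e-08 = 6.84482e-06] × [0.000456138] = 3.12219e-09
Weight by the priors:
  π_1·p_1 = 0.58 × 0.0233832 = 0.0135623
  π_2·p_2 = 0.37 × 0.0332018 = 0.0122847
  π_3·p_3 = 0.05 × 3.12219e-09 = 1.56109e-10
Marginal: 0.0135623 + 0.0122847 + 1.56109e-10 = 0.0258469
P(Cluster 1 | x₁, x₂) = 0.0135623 / 0.0258469 ≈ 0.5247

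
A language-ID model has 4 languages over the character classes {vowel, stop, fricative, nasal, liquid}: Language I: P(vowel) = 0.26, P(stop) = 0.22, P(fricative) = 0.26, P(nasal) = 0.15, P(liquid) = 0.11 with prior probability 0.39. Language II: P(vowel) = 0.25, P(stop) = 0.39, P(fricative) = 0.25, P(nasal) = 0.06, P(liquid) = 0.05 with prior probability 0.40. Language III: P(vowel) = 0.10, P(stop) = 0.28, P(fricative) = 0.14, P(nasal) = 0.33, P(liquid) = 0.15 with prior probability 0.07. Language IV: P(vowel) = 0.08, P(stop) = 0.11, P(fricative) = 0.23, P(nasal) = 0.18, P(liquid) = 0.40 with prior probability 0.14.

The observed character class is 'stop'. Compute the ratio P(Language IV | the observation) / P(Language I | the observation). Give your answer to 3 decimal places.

0.179

Only the two components matter; the odds are (w_i f_i(x)) / (w_j f_j(x)).
Component likelihoods at x = 'stop':
  f_I = 0.22
  f_II = 0.39
  f_III = 0.28
  f_IV = 0.11
Posterior odds = (w_IV·f_IV) / (w_I·f_I) = (0.14·0.11) / (0.39·0.22) = 0.0154 / 0.0858 ≈ 0.179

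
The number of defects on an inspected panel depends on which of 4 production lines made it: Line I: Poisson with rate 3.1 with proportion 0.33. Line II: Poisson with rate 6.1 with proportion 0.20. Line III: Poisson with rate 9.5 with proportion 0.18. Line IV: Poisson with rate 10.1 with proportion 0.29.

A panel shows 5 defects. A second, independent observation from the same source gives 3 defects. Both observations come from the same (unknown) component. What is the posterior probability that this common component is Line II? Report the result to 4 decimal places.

By Bayes' theorem, P(k | x) = π_k f_k(x) / Σ_j π_j f_j(x).
Since both observations come from the same component, the likelihood for component k is f_k(x₁)·f_k(x₂).
  L_I = [e^(−3.1)·3.1^5/5! = 0.107477] × [0.223677] = 0.02404
  L_II = [e^(−6.1)·6.1^5/5! = 0.15786] × [0.0848481] = 0.0133941
  L_III = [e^(−9.5)·9.5^5/5! = 0.0482658] × [0.010696] = 0.000516251
  L_IV = [e^(−10.1)·10.1^5/5! = 0.0359792] × [0.00705405] = 0.000253799
Weight by the priors:
  π_I·L_I = 0.33 × 0.02404 = 0.00793321
  π_II·L_II = 0.20 × 0.0133941 = 0.00267882
  π_III·L_III = 0.18 × 0.000516251 = 9.29252e-05
  π_IV·L_IV = 0.29 × 0.000253799 = 7.36017e-05
Marginal: 0.00793321 + 0.00267882 + 9.29252e-05 + 7.36017e-05 = 0.0107786
P(Line II | x) = 0.00267882 / 0.0107786 ≈ 0.2485

0.2485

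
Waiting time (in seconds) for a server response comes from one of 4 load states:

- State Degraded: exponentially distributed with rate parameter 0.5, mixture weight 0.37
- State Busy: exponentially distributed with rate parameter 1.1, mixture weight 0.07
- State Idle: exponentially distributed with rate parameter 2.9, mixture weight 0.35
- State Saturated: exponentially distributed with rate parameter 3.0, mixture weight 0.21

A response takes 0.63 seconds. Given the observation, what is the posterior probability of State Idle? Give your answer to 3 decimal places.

Posterior ∝ prior × likelihood, so P(k | x) ∝ P(Z=k) f_k(x); normalise over all components.
Exponential densities:
  f_Degraded = 0.5·e^(−0.5·0.63) = 0.5·e^(−0.3150) = 0.364894
  f_Busy = 1.1·e^(−1.1·0.63) = 1.1·e^(−0.6930) = 0.550081
  f_Idle = 2.9·e^(−2.9·0.63) = 2.9·e^(−1.8270) = 0.466597
  f_Saturated = 3.0·e^(−3.0·0.63) = 3.0·e^(−1.8900) = 0.453215
Prior × likelihood for each component:
  P(Z=Degraded)·f_Degraded = 0.37 × 0.364894 = 0.135011
  P(Z=Busy)·f_Busy = 0.07 × 0.550081 = 0.0385057
  P(Z=Idle)·f_Idle = 0.35 × 0.466597 = 0.163309
  P(Z=Saturated)·f_Saturated = 0.21 × 0.453215 = 0.0951752
Normaliser: 0.135011 + 0.0385057 + 0.163309 + 0.0951752 = 0.432001
P(State Idle | 0.63 seconds) ≈ 0.378

0.378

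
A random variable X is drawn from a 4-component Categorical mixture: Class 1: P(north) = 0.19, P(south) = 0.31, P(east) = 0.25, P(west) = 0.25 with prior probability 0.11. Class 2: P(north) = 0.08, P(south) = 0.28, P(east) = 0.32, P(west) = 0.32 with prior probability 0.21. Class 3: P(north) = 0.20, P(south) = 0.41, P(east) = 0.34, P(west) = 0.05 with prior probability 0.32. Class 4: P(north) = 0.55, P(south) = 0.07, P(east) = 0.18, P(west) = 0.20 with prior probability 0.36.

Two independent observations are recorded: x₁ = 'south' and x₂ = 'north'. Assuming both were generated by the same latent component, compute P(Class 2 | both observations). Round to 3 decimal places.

0.092

The responsibility of component k is P(Z=k) f_k(x) divided by Σ_j P(Z=j) f_j(x).
Since both observations come from the same component, the likelihood for component k is f_k(x₁)·f_k(x₂).
  L_1 = [0.31] × [0.19] = 0.0589
  L_2 = [0.28] × [0.08] = 0.0224
  L_3 = [0.41] × [0.2] = 0.082
  L_4 = [0.07] × [0.55] = 0.0385
Prior × likelihood for each component:
  P(Z=1)·L_1 = 0.11 × 0.0589 = 0.006479
  P(Z=2)·L_2 = 0.21 × 0.0224 = 0.004704
  P(Z=3)·L_3 = 0.32 × 0.082 = 0.02624
  P(Z=4)·L_4 = 0.36 × 0.0385 = 0.01386
Denominator: 0.006479 + 0.004704 + 0.02624 + 0.01386 = 0.051283
P(Class 2 | x₁,x₂) = 0.004704 / 0.051283 ≈ 0.092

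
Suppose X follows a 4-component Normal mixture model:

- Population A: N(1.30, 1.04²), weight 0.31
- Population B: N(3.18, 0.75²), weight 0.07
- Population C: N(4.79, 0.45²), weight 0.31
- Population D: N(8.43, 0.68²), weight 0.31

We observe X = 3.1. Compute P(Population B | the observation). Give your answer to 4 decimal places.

Posterior ∝ prior × likelihood, so P(k | x) ∝ P(Z=k) f_k(x); normalise over all components.
Evaluate each component's likelihood at the observed value:
  f_A = (1/(1.04·√(2π)))·exp(−(3.1−1.30)²/(2·1.04²)) = 0.383598·exp(-1.49778) = 0.0857825
  f_B = (1/(0.75·√(2π)))·exp(−(3.1−3.18)²/(2·0.75²)) = 0.531923·exp(-0.00569) = 0.528906
  f_C = (1/(0.45·√(2π)))·exp(−(3.1−4.79)²/(2·0.45²)) = 0.886538·exp(-7.05210) = 0.000767379
  f_D = (1/(0.68·√(2π)))·exp(−(3.1−8.43)²/(2·0.68²)) = 0.586680·exp(-30.71897) = 2.675e-14
Prior × likelihood for each component:
  P(Z=A)·f_A = 0.31 × 0.0857825 = 0.0265926
  P(Z=B)·f_B = 0.07 × 0.528906 = 0.0370234
  P(Z=C)·f_C = 0.31 × 0.000767379 = 0.000237888
  P(Z=D)·f_D = 0.31 × 2.675e-14 = 8.2925e-15
Normaliser: 0.0265926 + 0.0370234 + 0.000237888 + 8.2925e-15 = 0.0638539
P(Population B | the observation) ≈ 0.5798

0.5798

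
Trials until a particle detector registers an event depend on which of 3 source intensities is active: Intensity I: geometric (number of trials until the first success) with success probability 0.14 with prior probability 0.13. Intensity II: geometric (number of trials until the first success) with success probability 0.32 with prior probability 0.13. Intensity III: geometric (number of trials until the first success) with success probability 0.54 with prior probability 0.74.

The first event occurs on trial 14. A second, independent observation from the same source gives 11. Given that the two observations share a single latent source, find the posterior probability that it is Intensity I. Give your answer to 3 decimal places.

0.977

P(component k | x) = π_k·f_k(x) / marginal(x), where marginal(x) = Σ_j π_j·f_j(x).
Since both observations come from the same component, the likelihood for component k is f_k(x₁)·f_k(x₂).
  p_I = [0.0197064] × [0.0309822] = 0.000610549
  p_II = [0.00212699] × [0.00676455] = 1.43881e-05
  p_III = [2.2297e-05] × [0.000229072] = 5.10761e-09
Multiply by the mixture weights:
  π_I·p_I = 0.13 × 0.000610549 = 7.93714e-05
  π_II·p_II = 0.13 × 1.43881e-05 = 1.87046e-06
  π_III·p_III = 0.74 × 5.10761e-09 = 3.77963e-09
Normaliser: 7.93714e-05 + 1.87046e-06 + 3.77963e-09 = 8.12456e-05
Responsibility of Intensity I: 7.93714e-05 / 8.12456e-05 ≈ 0.977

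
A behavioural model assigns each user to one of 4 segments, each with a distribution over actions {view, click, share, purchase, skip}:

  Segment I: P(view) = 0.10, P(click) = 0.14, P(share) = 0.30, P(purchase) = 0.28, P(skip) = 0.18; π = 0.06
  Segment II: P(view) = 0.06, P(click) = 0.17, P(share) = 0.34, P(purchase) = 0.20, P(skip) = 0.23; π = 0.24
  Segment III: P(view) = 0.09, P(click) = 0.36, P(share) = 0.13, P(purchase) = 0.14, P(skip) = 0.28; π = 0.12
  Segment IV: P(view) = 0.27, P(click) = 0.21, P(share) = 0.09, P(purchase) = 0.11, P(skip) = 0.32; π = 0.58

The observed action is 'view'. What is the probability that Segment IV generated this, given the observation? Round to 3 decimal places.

0.834

Apply Bayes' rule: the posterior for each component is proportional to its prior times its likelihood at x.
Component likelihoods at x = 'view':
  L_I = P(view | comp) = 0.10
  L_II = P(view | comp) = 0.06
  L_III = P(view | comp) = 0.09
  L_IV = P(view | comp) = 0.27
Unnormalised posteriors:
  π_I·L_I = 0.06 × 0.1 = 0.006
  π_II·L_II = 0.24 × 0.06 = 0.0144
  π_III·L_III = 0.12 × 0.09 = 0.0108
  π_IV·L_IV = 0.58 × 0.27 = 0.1566
Marginal: 0.006 + 0.0144 + 0.0108 + 0.1566 = 0.1878
So the posterior for Segment IV is 0.1566 / 0.1878 ≈ 0.834.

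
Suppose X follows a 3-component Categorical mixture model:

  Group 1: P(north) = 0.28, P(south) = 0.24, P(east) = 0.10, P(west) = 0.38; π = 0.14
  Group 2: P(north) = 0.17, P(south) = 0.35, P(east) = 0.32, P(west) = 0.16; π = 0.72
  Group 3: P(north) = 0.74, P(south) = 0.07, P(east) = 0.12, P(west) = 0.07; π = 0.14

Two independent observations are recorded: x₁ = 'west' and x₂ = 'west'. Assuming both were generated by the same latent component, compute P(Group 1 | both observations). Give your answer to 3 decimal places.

P(component k | x) = w_k·f_k(x) / marginal(x), where marginal(x) = Σ_j w_j·f_j(x).
Since both observations come from the same component, the likelihood for component k is f_k(x₁)·f_k(x₂).
  L_1 = [P(west | comp) = 0.38] × [0.38] = 0.1444
  L_2 = [P(west | comp) = 0.16] × [0.16] = 0.0256
  L_3 = [P(west | comp) = 0.07] × [0.07] = 0.0049
Weight by the priors:
  w_1·L_1 = 0.14 × 0.1444 = 0.020216
  w_2·L_2 = 0.72 × 0.0256 = 0.018432
  w_3·L_3 = 0.14 × 0.0049 = 0.000686
Denominator: 0.020216 + 0.018432 + 0.000686 = 0.039334
Responsibility of Group 1: 0.020216 / 0.039334 ≈ 0.514

0.514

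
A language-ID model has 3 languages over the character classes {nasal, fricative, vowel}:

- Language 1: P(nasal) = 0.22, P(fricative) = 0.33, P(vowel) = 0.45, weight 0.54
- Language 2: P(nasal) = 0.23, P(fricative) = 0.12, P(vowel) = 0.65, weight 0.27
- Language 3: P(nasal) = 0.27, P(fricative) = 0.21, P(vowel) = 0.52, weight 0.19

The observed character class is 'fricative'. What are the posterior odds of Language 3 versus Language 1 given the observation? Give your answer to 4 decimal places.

0.2239

Since P(k|x) ∝ π_k f_k(x), the posterior odds are π_i f_i(x) / (π_j f_j(x)).
Categorical probabilities:
  L_1 = 0.33
  L_2 = 0.12
  L_3 = 0.21
Odds = (0.19/0.54) × (0.21/0.33) = 0.351852 × 0.636364 ≈ 0.2239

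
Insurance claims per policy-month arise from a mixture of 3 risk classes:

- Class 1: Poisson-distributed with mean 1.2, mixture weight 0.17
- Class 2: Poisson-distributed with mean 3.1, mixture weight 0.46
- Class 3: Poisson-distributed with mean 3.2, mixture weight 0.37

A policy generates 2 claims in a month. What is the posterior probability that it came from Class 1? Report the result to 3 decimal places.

Posterior ∝ prior × likelihood, so P(k | x) ∝ π_k f_k(x); normalise over all components.
Evaluate each component's likelihood at the observed value:
  L_1 = 0.21686
  L_2 = 0.216461
  L_3 = 0.208702
Unnormalised posteriors:
  π_1·L_1 = 0.17 × 0.21686 = 0.0368662
  π_2·L_2 = 0.46 × 0.216461 = 0.0995723
  π_3·L_3 = 0.37 × 0.208702 = 0.0772199
Normaliser: 0.0368662 + 0.0995723 + 0.0772199 = 0.213658
Responsibility of Class 1: 0.0368662 / 0.213658 ≈ 0.173

0.173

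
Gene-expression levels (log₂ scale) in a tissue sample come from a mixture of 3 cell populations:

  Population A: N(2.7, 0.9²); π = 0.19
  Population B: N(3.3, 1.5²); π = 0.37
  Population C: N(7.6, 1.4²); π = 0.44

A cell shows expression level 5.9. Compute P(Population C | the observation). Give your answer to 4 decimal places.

Posterior ∝ prior × likelihood, so P(k | x) ∝ π_k f_k(x); normalise over all components.
Evaluate each component's likelihood at the observed value:
  L_A = 0.000797072
  L_B = 0.0592123
  L_C = 0.136333
Prior × likelihood for each component:
  π_A·L_A = 0.19 × 0.000797072 = 0.000151444
  π_B·L_B = 0.37 × 0.0592123 = 0.0219086
  π_C·L_C = 0.44 × 0.136333 = 0.0599865
Normaliser: 0.000151444 + 0.0219086 + 0.0599865 = 0.0820465
So the posterior for Population C is 0.0599865 / 0.0820465 ≈ 0.7311.

0.7311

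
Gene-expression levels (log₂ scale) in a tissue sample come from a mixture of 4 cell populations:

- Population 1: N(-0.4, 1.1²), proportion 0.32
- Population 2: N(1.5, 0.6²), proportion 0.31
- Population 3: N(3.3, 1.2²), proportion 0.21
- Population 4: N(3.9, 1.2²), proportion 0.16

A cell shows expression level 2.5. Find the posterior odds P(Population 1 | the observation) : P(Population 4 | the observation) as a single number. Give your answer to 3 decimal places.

Since P(k|x) ∝ w_k f_k(x), the posterior odds are w_i f_i(x) / (w_j f_j(x)).
Component likelihoods at x = 2.5:
  L_1 = 0.0112268
  L_2 = 0.165795
  L_3 = 0.266207
  L_4 = 0.168332
Odds = (0.32/0.16) × (0.0112268/0.168332) = 2 × 0.066694 ≈ 0.133

0.133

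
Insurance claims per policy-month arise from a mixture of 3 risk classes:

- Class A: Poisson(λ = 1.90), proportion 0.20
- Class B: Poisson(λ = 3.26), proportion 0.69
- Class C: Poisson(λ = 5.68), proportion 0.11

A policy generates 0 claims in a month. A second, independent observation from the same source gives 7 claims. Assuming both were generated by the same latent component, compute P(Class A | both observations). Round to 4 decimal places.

0.0865

By Bayes' theorem, P(k | x) = w_k f_k(x) / Σ_j w_j f_j(x).
Since both observations come from the same component, the likelihood for component k is f_k(x₁)·f_k(x₂).
  f_A = [e^(−1.90)·1.90^0/0! = 0.149569] × [0.00265268] = 0.000396758
  f_B = [e^(−3.26)·3.26^0/0! = 0.0383884] × [0.0298052] = 0.00114418
  f_C = [e^(−5.68)·5.68^0/0! = 0.00341356] × [0.129186] = 0.000440984
Prior × likelihood for each component:
  w_A·f_A = 0.20 × 0.000396758 = 7.93516e-05
  w_B·f_B = 0.69 × 0.00114418 = 0.000789481
  w_C·f_C = 0.11 × 0.000440984 = 4.85082e-05
Denominator: 7.93516e-05 + 0.000789481 + 4.85082e-05 = 0.000917341
Responsibility of Class A: 7.93516e-05 / 0.000917341 ≈ 0.0865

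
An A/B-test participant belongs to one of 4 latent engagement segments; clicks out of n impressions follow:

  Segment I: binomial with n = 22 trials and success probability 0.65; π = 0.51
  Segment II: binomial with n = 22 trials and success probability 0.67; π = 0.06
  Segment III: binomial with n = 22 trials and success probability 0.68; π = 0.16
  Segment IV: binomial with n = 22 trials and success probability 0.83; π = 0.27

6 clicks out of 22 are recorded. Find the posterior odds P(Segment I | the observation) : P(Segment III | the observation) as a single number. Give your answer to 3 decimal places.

10.199

Posterior odds = (w_i f_i(x)) / (w_j f_j(x)); the normalising sum cancels.
Binomial probabilities:
  f_I = 0.000285354
  f_II = 0.000133502
  f_III = 8.918e-05
  f_IV = 1.18704e-08
Posterior odds = (w_I·f_I) / (w_III·f_III) = (0.51·0.000285354) / (0.16·8.918e-05) = 0.00014553 / 1.42688e-05 ≈ 10.199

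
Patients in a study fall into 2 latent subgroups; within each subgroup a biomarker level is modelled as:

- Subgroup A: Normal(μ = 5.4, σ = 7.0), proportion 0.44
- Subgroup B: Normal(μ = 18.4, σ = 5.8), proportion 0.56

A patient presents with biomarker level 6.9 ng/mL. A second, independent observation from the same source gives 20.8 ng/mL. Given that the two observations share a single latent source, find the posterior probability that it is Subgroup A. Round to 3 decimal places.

0.267

By Bayes' theorem, P(k | x) = π_k f_k(x) / Σ_j π_j f_j(x).
Since both observations come from the same component, the likelihood for component k is f_k(x₁)·f_k(x₂).
  f_A = [0.0556982] × [0.0050678] = 0.000282267
  f_B = [0.00963395] × [0.0631395] = 0.000608283
Weight by the priors:
  π_A·f_A = 0.44 × 0.000282267 = 0.000124198
  π_B·f_B = 0.56 × 0.000608283 = 0.000340638
Sum: 0.000124198 + 0.000340638 = 0.000464836
P(Subgroup A | x₁, x₂) ≈ 0.267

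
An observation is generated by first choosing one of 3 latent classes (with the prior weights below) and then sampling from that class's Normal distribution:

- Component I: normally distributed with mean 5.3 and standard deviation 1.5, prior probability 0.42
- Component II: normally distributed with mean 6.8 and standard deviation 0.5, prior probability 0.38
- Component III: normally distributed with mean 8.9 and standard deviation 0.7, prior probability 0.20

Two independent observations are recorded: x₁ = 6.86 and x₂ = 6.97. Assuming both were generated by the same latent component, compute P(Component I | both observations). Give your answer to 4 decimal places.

Posterior ∝ prior × likelihood, so P(k | x) ∝ P(Z=k) f_k(x); normalise over all components.
Since both observations come from the same component, the likelihood for component k is f_k(x₁)·f_k(x₂).
  L_I = [(1/(1.5·√(2π)))·exp(−(6.86−5.3)²/(2·1.5²)) = 0.265962·exp(-0.54080) = 0.154865] × [0.143107] = 0.0221623
  L_II = [(1/(0.5·√(2π)))·exp(−(6.86−6.8)²/(2·0.5²)) = 0.797885·exp(-0.00720) = 0.79216] × [0.753074] = 0.596556
  L_III = [(1/(0.7·√(2π)))·exp(−(6.86−8.9)²/(2·0.7²)) = 0.569918·exp(-4.24653) = 0.00815769] × [0.0127378] = 0.000103911
Unnormalised posteriors:
  P(Z=I)·L_I = 0.42 × 0.0221623 = 0.00930816
  P(Z=II)·L_II = 0.38 × 0.596556 = 0.226691
  P(Z=III)·L_III = 0.20 × 0.000103911 = 2.07822e-05
Sum: 0.00930816 + 0.226691 + 2.07822e-05 = 0.23602
So the posterior for Component I is 0.00930816 / 0.23602 ≈ 0.0394.

0.0394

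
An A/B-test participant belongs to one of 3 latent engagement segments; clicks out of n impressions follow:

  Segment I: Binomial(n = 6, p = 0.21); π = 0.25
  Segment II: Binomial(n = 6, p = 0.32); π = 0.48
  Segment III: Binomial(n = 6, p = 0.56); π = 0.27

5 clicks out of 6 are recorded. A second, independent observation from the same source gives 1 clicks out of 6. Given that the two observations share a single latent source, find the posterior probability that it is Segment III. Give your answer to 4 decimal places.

0.5183

Posterior ∝ prior × likelihood, so P(k | x) ∝ P(Z=k) f_k(x); normalise over all components.
Since both observations come from the same component, the likelihood for component k is f_k(x₁)·f_k(x₂).
  p_I = [C(6,5)·0.21^5·0.79^1 = 6·0.00040841·0.79 = 0.00193586] × [0.387709] = 0.000750552
  p_II = [C(6,5)·0.32^5·0.68^1 = 6·0.00335544·0.68 = 0.0136902] × [0.279155] = 0.00382169
  p_III = [C(6,5)·0.56^5·0.44^1 = 6·0.0550732·0.44 = 0.145393] × [0.0554119] = 0.00805651
Weight by the priors:
  P(Z=I)·p_I = 0.25 × 0.000750552 = 0.000187638
  P(Z=II)·p_II = 0.48 × 0.00382169 = 0.00183441
  P(Z=III)·p_III = 0.27 × 0.00805651 = 0.00217526
Denominator: 0.000187638 + 0.00183441 + 0.00217526 = 0.00419731
P(Segment III | data) ≈ 0.5183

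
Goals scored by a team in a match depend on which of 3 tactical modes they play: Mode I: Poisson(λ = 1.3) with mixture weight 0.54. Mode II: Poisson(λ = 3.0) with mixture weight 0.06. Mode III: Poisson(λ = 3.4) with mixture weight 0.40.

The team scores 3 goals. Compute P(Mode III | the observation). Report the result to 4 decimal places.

Apply Bayes' rule: the posterior for each component is proportional to its prior times its likelihood at x.
Evaluate each component's likelihood at the observed value:
  L_I = e^(−1.3)·1.3^3/3! = 0.0997921
  L_II = e^(−3.0)·3.0^3/3! = 0.224042
  L_III = e^(−3.4)·3.4^3/3! = 0.218617
Multiply by the mixture weights:
  π_I·L_I = 0.54 × 0.0997921 = 0.0538877
  π_II·L_II = 0.06 × 0.224042 = 0.0134425
  π_III·L_III = 0.40 × 0.218617 = 0.0874469
Sum: 0.0538877 + 0.0134425 + 0.0874469 = 0.154777
So the posterior for Mode III is 0.0874469 / 0.154777 ≈ 0.5650.

0.5650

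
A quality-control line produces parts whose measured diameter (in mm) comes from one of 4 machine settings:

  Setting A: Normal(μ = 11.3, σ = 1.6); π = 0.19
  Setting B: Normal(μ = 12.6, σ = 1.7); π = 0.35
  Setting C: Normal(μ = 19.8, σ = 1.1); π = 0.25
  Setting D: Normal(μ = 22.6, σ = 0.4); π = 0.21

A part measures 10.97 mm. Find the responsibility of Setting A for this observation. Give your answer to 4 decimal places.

0.4721

By Bayes' theorem, P(k | x) = π_k f_k(x) / Σ_j π_j f_j(x).
Component likelihoods at x = 10.97 mm:
  f_A = (1/(1.6·√(2π)))·exp(−(10.97−11.3)²/(2·1.6²)) = 0.249339·exp(-0.02127) = 0.244092
  f_B = (1/(1.7·√(2π)))·exp(−(10.97−12.6)²/(2·1.7²)) = 0.234672·exp(-0.45967) = 0.148193
  f_C = (1/(1.1·√(2π)))·exp(−(10.97−19.8)²/(2·1.1²)) = 0.362675·exp(-32.21855) = 3.69128e-15
  f_D = (1/(0.4·√(2π)))·exp(−(10.97−22.6)²/(2·0.4²)) = 0.997356·exp(-422.67781) = 2.70526e-184
Unnormalised posteriors:
  π_A·f_A = 0.19 × 0.244092 = 0.0463774
  π_B·f_B = 0.35 × 0.148193 = 0.0518676
  π_C·f_C = 0.25 × 3.69128e-15 = 9.22821e-16
  π_D·f_D = 0.21 × 2.70526e-184 = 5.68104e-185
Marginal: 0.0463774 + 0.0518676 + 9.22821e-16 + 5.68104e-185 = 0.098245
P(Setting A | x) ≈ 0.4721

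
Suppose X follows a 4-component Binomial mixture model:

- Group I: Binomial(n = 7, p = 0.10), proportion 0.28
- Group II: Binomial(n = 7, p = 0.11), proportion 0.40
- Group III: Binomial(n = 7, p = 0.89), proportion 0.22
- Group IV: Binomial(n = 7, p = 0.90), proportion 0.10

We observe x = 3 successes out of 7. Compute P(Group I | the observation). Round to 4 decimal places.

0.3354

Posterior ∝ prior × likelihood, so P(k | x) ∝ P(Z=k) f_k(x); normalise over all components.
Binomial probabilities:
  f_I = C(7,3)·0.10^3·0.90^4 = 35·0.001·0.6561 = 0.0229635
  f_II = C(7,3)·0.11^3·0.89^4 = 35·0.001331·0.627422 = 0.0292285
  f_III = C(7,3)·0.89^3·0.11^4 = 35·0.704969·0.00014641 = 0.00361251
  f_IV = C(7,3)·0.90^3·0.10^4 = 35·0.729·0.0001 = 0.0025515
Unnormalised posteriors:
  P(Z=I)·f_I = 0.28 × 0.0229635 = 0.00642978
  P(Z=II)·f_II = 0.40 × 0.0292285 = 0.0116914
  P(Z=III)·f_III = 0.22 × 0.00361251 = 0.000794752
  P(Z=IV)·f_IV = 0.10 × 0.0025515 = 0.00025515
Denominator: 0.00642978 + 0.0116914 + 0.000794752 + 0.00025515 = 0.0191711
So the posterior for Group I is 0.00642978 / 0.0191711 ≈ 0.3354.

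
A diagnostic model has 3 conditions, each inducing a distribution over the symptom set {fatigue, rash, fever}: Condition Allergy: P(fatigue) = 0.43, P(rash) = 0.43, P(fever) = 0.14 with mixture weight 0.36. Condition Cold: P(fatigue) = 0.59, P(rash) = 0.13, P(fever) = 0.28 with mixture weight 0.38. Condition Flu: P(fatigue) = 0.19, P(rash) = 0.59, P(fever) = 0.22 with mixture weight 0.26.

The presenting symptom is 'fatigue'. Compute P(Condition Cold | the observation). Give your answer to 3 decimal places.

By Bayes' theorem, P(k | x) = π_k f_k(x) / Σ_j π_j f_j(x).
Evaluate each component's likelihood at the observed value:
  f_Allergy = 0.43
  f_Cold = 0.59
  f_Flu = 0.19
Prior × likelihood for each component:
  π_Allergy·f_Allergy = 0.36 × 0.43 = 0.1548
  π_Cold·f_Cold = 0.38 × 0.59 = 0.2242
  π_Flu·f_Flu = 0.26 × 0.19 = 0.0494
Denominator: 0.1548 + 0.2242 + 0.0494 = 0.4284
P(Condition Cold | the observation) = 0.2242 / 0.4284 ≈ 0.523

0.523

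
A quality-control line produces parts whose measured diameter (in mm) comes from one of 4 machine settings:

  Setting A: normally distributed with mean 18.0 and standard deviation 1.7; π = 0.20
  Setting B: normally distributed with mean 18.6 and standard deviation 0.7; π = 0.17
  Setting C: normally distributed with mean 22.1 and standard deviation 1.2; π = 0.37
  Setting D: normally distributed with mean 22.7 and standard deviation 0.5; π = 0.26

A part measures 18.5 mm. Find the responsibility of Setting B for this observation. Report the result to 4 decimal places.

P(component k | x) = π_k·f_k(x) / marginal(x), where marginal(x) = Σ_j π_j·f_j(x).
Evaluate each component's likelihood at the observed value:
  L_A = (1/(1.7·√(2π)))·exp(−(18.5−18.0)²/(2·1.7²)) = 0.234672·exp(-0.04325) = 0.224738
  L_B = (1/(0.7·√(2π)))·exp(−(18.5−18.6)²/(2·0.7²)) = 0.569918·exp(-0.01020) = 0.564132
  L_C = (1/(1.2·√(2π)))·exp(−(18.5−22.1)²/(2·1.2²)) = 0.332452·exp(-4.50000) = 0.00369321
  L_D = (1/(0.5·√(2π)))·exp(−(18.5−22.7)²/(2·0.5²)) = 0.797885·exp(-35.28000) = 3.80216e-16
Weight by the priors:
  π_A·L_A = 0.20 × 0.224738 = 0.0449476
  π_B·L_B = 0.17 × 0.564132 = 0.0959024
  π_C·L_C = 0.37 × 0.00369321 = 0.00136649
  π_D·L_D = 0.26 × 3.80216e-16 = 9.88562e-17
Evidence: 0.0449476 + 0.0959024 + 0.00136649 + 9.88562e-17 = 0.142216
P(Setting B | data) ≈ 0.6743

0.6743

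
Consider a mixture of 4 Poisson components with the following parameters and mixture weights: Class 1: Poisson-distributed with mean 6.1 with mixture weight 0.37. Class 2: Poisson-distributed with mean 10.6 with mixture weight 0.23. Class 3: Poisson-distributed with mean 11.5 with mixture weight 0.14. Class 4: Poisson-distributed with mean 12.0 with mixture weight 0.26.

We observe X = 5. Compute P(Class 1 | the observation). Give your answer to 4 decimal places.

0.8286

The responsibility of component k is π_k f_k(x) divided by Σ_j π_j f_j(x).
Component likelihoods at x = 5:
  p_1 = 0.15786
  p_2 = 0.027786
  p_3 = 0.0169794
  p_4 = 0.0127406
Multiply by the mixture weights:
  π_1·p_1 = 0.37 × 0.15786 = 0.0584081
  π_2·p_2 = 0.23 × 0.027786 = 0.00639079
  π_3·p_3 = 0.14 × 0.0169794 = 0.00237711
  π_4·p_4 = 0.26 × 0.0127406 = 0.00331257
Marginal: 0.0584081 + 0.00639079 + 0.00237711 + 0.00331257 = 0.0704886
Responsibility of Class 1: 0.0584081 / 0.0704886 ≈ 0.8286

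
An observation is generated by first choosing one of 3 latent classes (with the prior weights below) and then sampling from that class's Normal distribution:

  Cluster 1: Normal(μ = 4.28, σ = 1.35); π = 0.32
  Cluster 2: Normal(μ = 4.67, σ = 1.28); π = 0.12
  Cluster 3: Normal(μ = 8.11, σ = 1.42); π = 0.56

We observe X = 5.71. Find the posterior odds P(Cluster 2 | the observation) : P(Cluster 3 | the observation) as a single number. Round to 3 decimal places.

0.713

Posterior odds = (w_i f_i(x)) / (w_j f_j(x)); the normalising sum cancels.
Evaluate each component's likelihood at the observed value:
  p_1 = (1/(1.35·√(2π)))·exp(−(5.71−4.28)²/(2·1.35²)) = 0.295513·exp(-0.56102) = 0.168628
  p_2 = (1/(1.28·√(2π)))·exp(−(5.71−4.67)²/(2·1.28²)) = 0.311674·exp(-0.33008) = 0.224052
  p_3 = (1/(1.42·√(2π)))·exp(−(5.71−8.11)²/(2·1.42²)) = 0.280945·exp(-1.42829) = 0.0673479
Odds = (0.12/0.56) × (0.224052/0.0673479) = 0.214286 × 3.32679 ≈ 0.713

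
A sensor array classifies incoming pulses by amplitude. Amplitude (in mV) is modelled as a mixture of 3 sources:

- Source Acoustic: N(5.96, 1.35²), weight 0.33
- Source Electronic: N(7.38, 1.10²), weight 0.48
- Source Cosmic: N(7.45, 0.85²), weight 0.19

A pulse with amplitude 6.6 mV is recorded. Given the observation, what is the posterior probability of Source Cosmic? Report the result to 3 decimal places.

0.196

Apply Bayes' rule: the posterior for each component is proportional to its prior times its likelihood at x.
Evaluate each component's likelihood at the observed value:
  f_Acoustic = (1/(1.35·√(2π)))·exp(−(6.6−5.96)²/(2·1.35²)) = 0.295513·exp(-0.11237) = 0.264103
  f_Electronic = (1/(1.10·√(2π)))·exp(−(6.6−7.38)²/(2·1.10²)) = 0.362675·exp(-0.25140) = 0.282055
  f_Cosmic = (1/(0.85·√(2π)))·exp(−(6.6−7.45)²/(2·0.85²)) = 0.469344·exp(-0.50000) = 0.284671
Multiply by the mixture weights:
  π_Acoustic·f_Acoustic = 0.33 × 0.264103 = 0.087154
  π_Electronic·f_Electronic = 0.48 × 0.282055 = 0.135386
  π_Cosmic·f_Cosmic = 0.19 × 0.284671 = 0.0540876
Sum: 0.087154 + 0.135386 + 0.0540876 = 0.276628
P(Source Cosmic | the observation) = 0.0540876 / 0.276628 ≈ 0.196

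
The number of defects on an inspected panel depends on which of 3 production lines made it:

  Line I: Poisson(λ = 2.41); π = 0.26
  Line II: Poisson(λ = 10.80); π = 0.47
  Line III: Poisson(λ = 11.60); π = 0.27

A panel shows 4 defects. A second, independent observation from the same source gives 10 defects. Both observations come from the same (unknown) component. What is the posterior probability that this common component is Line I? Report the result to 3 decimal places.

Posterior ∝ prior × likelihood, so P(k | x) ∝ π_k f_k(x); normalise over all components.
Since both observations come from the same component, the likelihood for component k is f_k(x₁)·f_k(x₂).
  p_I = [0.126243] × [0.00016359] = 2.06521e-05
  p_II = [0.0115639] × [0.121365] = 0.00140345
  p_III = [0.0069152] × [0.11143] = 0.000770558
Multiply by the mixture weights:
  π_I·p_I = 0.26 × 2.06521e-05 = 5.36955e-06
  π_II·p_II = 0.47 × 0.00140345 = 0.000659622
  π_III·p_III = 0.27 × 0.000770558 = 0.000208051
Marginal: 5.36955e-06 + 0.000659622 + 0.000208051 = 0.000873043
P(Line I | x₁, x₂) = 5.36955e-06 / 0.000873043 ≈ 0.006

0.006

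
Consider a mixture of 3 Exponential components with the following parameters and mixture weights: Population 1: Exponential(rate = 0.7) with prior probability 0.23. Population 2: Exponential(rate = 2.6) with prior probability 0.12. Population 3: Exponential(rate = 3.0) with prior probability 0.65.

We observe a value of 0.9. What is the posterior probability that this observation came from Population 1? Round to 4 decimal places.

Apply Bayes' rule: the posterior for each component is proportional to its prior times its likelihood at x.
Component likelihoods at x = 0.9:
  L_1 = 0.7·e^(−0.7·0.9) = 0.7·e^(−0.6300) = 0.372814
  L_2 = 2.6·e^(−2.6·0.9) = 2.6·e^(−2.3400) = 0.250452
  L_3 = 3.0·e^(−3.0·0.9) = 3.0·e^(−2.7000) = 0.201617
Prior × likelihood for each component:
  π_1·L_1 = 0.23 × 0.372814 = 0.0857473
  π_2·L_2 = 0.12 × 0.250452 = 0.0300542
  π_3·L_3 = 0.65 × 0.201617 = 0.131051
Evidence: 0.0857473 + 0.0300542 + 0.131051 = 0.246852
So the posterior for Population 1 is 0.0857473 / 0.246852 ≈ 0.3474.

0.3474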